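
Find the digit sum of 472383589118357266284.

4+7+2+3+8+3+5+8+9+1+1+8+3+5+7+2+6+6+2+8+4 = 102

102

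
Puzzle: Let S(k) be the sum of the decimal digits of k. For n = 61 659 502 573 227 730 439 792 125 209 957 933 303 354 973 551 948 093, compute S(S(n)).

First digit sum: 240.
2+4+0 = 6.

6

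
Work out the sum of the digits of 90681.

24

9+0+6+8+1 = 24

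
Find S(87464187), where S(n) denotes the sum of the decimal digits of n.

45

8+7+4+6+4+1+8+7 = 45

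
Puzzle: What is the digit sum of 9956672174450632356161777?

119

9+9+5+6+6+7+2+1+7+4+4+5+0+6+3+2+3+5+6+1+6+1+7+7+7 = 119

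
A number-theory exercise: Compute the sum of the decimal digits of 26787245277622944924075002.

113

2+6+7+8+7+2+4+5+2+7+7+6+2+2+9+4+4+9+2+4+0+7+5+0+0+2 = 113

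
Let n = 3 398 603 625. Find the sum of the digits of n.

3+3+9+8+6+0+3+6+2+5 = 45

45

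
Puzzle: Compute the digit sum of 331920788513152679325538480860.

132

3+3+1+9+2+0+7+8+8+5+1+3+1+5+2+6+7+9+3+2+5+5+3+8+4+8+0+8+6+0 = 132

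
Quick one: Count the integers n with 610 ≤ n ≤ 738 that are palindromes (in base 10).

13

The integers in [610, 738] that are palindromes (in base 10): 616, 626, 636, 646, 656, 666, …, 727, 737.
13 qualify.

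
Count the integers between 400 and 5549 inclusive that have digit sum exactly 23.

The integers in [400, 5549] that have digit sum exactly 23: 599, 689, 698, 779, 788, 797, …, 5495, 5549.
161 qualify.

161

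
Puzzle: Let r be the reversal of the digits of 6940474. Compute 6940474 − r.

Reverse of 6940474 is 4740496.
6940474 − 4740496 = 2199978

2199978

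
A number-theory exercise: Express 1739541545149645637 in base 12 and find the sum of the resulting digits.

81

1739541545149645637 in base 12 is 94AA51B1552103545.
Digit sum: 9+4+10+10+5+1+11+1+5+5+2+1+0+3+5+4+5 = 81.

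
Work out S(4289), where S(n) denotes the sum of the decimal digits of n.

23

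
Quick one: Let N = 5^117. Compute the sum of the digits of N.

332

5^117 = 6018531076210112040799931070577897870431567650673088110124808736145496368408203125
Sum of its 82 digits: 332.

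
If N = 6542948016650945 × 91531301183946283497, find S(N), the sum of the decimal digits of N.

183

6542948016650945 × 91531301183946283497 = 598884545542981629506453605462954665
Sum of its 36 digits: 183.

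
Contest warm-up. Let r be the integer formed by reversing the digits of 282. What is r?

Reversing 282 gives 282.

282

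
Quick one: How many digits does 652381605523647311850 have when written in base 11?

20

652381605523647311850 in base 11 is A7377A7347766234971A, which has 20 digits.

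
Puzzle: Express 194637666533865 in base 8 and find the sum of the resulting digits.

58

194637666533865 in base 8 is 5420263476240751.
Digit sum: 5+4+2+0+2+6+3+4+7+6+2+4+0+7+5+1 = 58.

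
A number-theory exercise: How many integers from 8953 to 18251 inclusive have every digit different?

2935

The integers in [8953, 18251] that have every digit different: 8953, 8954, 8956, 8957, 8960, 8961, …, 18249, 18250.
2935 qualify.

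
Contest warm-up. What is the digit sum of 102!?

630

102! = 961446671503512660926865558697259548455355905059659464369444714048531715130254590603314961882364451384985595980362059157503710042865532928000000000000000000000000
Sum of its 162 digits: 630.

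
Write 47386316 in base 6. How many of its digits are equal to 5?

1

47386316 in base 6 is 4411353032.
The digit 5 appears 1 time.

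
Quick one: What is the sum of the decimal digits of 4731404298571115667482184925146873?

153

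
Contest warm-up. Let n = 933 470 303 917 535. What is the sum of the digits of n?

62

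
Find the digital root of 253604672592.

2+5+3+6+0+4+6+7+2+5+9+2 = 51
5+1 = 6

6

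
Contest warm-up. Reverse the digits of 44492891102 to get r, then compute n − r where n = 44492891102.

Reverse of 44492891102 is 20119829444.
44492891102 − 20119829444 = 24373061658

24373061658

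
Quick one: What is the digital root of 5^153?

The digital root of n equals n mod 9 (or 9 when 9 | n), so we need 5^153 mod 9.
5^153 ≡ 8 (mod 9), so the digital root is 8.

8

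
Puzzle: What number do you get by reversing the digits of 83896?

Reversing 83896 gives 69838.

69838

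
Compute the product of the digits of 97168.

9×7×1×6×8 = 3024

3024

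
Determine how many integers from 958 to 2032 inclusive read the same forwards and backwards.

16

The integers in [958, 2032] that read the same forwards and backwards: 959, 969, 979, 989, 999, 1001, …, 1991, 2002.
16 qualify.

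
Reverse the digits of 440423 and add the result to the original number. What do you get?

Reverse of 440423 is 324044.
440423 + 324044 = 764467

764467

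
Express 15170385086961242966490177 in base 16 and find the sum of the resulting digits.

15170385086961242966490177 in base 16 is C8C7439331E4B2EE27C41.
Digit sum: 12+8+12+7+4+3+9+3+3+1+14+4+11+2+14+14+2+7+12+4+1 = 147.

147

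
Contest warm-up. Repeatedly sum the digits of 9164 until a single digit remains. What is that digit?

2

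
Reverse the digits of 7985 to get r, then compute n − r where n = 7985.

2088

Reverse of 7985 is 5897.
7985 − 5897 = 2088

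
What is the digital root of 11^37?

The digital root of n equals n mod 9 (or 9 when 9 | n), so we need 11^37 mod 9.
11^37 ≡ 2 (mod 9), so the digital root is 2.

2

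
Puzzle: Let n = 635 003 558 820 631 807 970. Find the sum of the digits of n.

6+3+5+0+0+3+5+5+8+8+2+0+6+3+1+8+0+7+9+7+0 = 86

86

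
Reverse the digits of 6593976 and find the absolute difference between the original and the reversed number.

199980

Reverse of 6593976 is 6793956.
|6593976 − 6793956| = 199980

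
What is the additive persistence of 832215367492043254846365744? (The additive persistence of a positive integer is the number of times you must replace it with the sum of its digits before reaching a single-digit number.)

832215367492043254846365744 → 117 → 9 (2 steps)

2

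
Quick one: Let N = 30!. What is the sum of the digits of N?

30! = 265252859812191058636308480000000
Sum of its 33 digits: 117.

117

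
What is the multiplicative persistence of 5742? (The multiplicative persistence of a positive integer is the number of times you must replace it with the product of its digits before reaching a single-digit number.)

5742 → 280 → 0 (2 steps)

2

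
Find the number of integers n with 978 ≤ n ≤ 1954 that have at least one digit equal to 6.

259

The integers in [978, 1954] that have at least one digit equal to 6: 986, 996, 1006, 1016, 1026, 1036, …, 1936, 1946.
259 qualify.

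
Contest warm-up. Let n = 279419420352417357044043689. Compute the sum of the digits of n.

2+7+9+4+1+9+4+2+0+3+5+2+4+1+7+3+5+7+0+4+4+0+4+3+6+8+9 = 113

113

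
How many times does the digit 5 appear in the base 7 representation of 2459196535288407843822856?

2459196535288407843822856 in base 7 is 52265212103060436442610261404.
The digit 5 appears 2 times.

2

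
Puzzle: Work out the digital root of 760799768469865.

7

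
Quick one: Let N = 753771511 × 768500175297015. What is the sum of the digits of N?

753771511 × 768500175297015 = 579273538337395870339665
Sum of its 24 digits: 126.

126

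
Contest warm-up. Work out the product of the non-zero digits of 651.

30

6×5×1 = 30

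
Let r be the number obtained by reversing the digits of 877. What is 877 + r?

Reverse of 877 is 778.
877 + 778 = 1655

1655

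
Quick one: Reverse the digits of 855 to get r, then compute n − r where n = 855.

Reverse of 855 is 558.
855 − 558 = 297

297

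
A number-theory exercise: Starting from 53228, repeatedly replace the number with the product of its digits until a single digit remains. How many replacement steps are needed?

53228 → 480 → 0 (2 steps)

2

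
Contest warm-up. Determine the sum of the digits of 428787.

36

4+2+8+7+8+7 = 36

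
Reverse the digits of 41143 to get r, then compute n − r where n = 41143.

Reverse of 41143 is 34114.
41143 − 34114 = 7029

7029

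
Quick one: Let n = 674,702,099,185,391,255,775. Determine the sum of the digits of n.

102

6+7+4+7+0+2+0+9+9+1+8+5+3+9+1+2+5+5+7+7+5 = 102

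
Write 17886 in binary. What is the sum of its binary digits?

9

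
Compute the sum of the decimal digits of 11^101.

11^101 = 1515867357380449720253017088929860045389076432004231307646112530737048373050753844463412754472043790906011
Sum of its 106 digits: 419.

419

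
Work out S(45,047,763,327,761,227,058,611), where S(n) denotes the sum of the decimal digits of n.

4+5+0+4+7+7+6+3+3+2+7+7+6+1+2+2+7+0+5+8+6+1+1 = 94

94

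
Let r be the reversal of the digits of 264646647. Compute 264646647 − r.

-481999815

Reverse of 264646647 is 746646462.
264646647 − 746646462 = -481999815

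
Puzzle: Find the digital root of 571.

4

5+7+1 = 13
1+3 = 4
(Equivalently, 571 mod 9 = 4.)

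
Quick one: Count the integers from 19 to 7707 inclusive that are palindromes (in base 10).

165

The integers in [19, 7707] that are palindromes (in base 10): 22, 33, 44, 55, 66, 77, …, 7557, 7667.
165 qualify.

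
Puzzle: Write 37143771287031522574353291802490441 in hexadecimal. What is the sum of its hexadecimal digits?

37143771287031522574353291802490441 in base 16 is 727544DFDBC7DE4A61CB1DBBEB649.
Digit sum: 7+2+7+5+4+4+13+15+13+11+12+7+13+14+4+10+6+1+12+11+1+13+11+11+14+11+6+4+9 = 251.

251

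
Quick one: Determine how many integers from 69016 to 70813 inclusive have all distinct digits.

The integers in [69016, 70813] that have all distinct digits: 69017, 69018, 69021, 69023, 69024, 69025, …, 70812, 70813.
586 qualify.

586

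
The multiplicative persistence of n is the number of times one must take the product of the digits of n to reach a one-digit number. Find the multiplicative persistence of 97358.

2

97358 → 7560 → 0 (2 steps)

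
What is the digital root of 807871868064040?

8+0+7+8+7+1+8+6+8+0+6+4+0+4+0 = 67
6+7 = 13
1+3 = 4
(Equivalently, 807871868064040 mod 9 = 4.)

4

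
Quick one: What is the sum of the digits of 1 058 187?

30

1+0+5+8+1+8+7 = 30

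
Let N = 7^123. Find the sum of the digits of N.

469

7^123 = 88523570369346801684435811372718127585670061114702144933569245260093253728999880981421881473709365496343
Sum of its 104 digits: 469.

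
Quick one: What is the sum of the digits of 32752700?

3+2+7+5+2+7+0+0 = 26

26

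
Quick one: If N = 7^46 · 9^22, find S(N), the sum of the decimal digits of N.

7^46 · 9^22 = 737641000663714665292328742565899706029031812254260384472769
Sum of its 60 digits: 261.

261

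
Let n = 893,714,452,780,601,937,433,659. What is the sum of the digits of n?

114

8+9+3+7+1+4+4+5+2+7+8+0+6+0+1+9+3+7+4+3+3+6+5+9 = 114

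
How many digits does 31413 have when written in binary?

15

31413 in base 2 is 111101010110101, which has 15 digits.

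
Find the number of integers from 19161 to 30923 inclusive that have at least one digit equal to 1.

4542

The integers in [19161, 30923] that have at least one digit equal to 1: 19161, 19162, 19163, 19164, 19165, 19166, …, 30919, 30921.
4542 qualify.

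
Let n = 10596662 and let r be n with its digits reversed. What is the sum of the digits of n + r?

34

Reversal of 10596662 is 26669501; 10596662 + 26669501 = 37266163.
Digit sum of 37266163: 3+7+2+6+6+1+6+3 = 34.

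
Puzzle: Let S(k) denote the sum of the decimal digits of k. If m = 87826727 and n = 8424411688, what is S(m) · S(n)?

S(87826727) = 8+7+8+2+6+7+2+7 = 47.
S(8424411688) = 8+4+2+4+4+1+1+6+8+8 = 46.
47 · 46 = 2162.

2162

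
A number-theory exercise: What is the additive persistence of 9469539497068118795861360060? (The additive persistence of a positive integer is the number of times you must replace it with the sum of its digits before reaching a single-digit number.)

2

9469539497068118795861360060 → 140 → 5 (2 steps)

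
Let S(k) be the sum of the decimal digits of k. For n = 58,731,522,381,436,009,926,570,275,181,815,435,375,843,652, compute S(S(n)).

18

First digit sum: 189.
1+8+9 = 18.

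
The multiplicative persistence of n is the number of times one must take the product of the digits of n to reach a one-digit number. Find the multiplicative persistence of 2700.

2700 → 0 (1 step)

1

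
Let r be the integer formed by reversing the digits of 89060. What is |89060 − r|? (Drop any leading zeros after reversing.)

Reverse of 89060 is 6098.
|89060 − 6098| = 82962

82962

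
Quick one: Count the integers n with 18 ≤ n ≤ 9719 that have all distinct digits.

The integers in [18, 9719] that have all distinct digits: 18, 19, 20, 21, 23, 24, …, 9716, 9718.
5160 qualify.

5160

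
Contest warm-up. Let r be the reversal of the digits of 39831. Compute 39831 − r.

Reverse of 39831 is 13893.
39831 − 13893 = 25938

25938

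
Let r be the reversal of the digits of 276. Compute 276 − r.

-396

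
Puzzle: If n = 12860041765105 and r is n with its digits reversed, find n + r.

Reverse of 12860041765105 is 50156714006821.
12860041765105 + 50156714006821 = 63016755771926

63016755771926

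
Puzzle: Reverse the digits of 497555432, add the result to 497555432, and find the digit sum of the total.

25

Reversal of 497555432 is 234555794; 497555432 + 234555794 = 732111226.
Digit sum of 732111226: 7+3+2+1+1+1+2+2+6 = 25.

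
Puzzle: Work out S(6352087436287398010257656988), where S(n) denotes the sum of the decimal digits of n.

138

6+3+5+2+0+8+7+4+3+6+2+8+7+3+9+8+0+1+0+2+5+7+6+5+6+9+8+8 = 138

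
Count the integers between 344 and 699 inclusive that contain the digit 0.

The integers in [344, 699] that contain the digit 0: 350, 360, 370, 380, 390, 400, …, 680, 690.
62 qualify.

62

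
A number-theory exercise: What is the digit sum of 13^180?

946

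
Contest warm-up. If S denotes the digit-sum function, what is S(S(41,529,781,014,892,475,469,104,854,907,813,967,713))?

First digit sum: 179.
1+7+9 = 17.

17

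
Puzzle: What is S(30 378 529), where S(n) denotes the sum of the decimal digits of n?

3+0+3+7+8+5+2+9 = 37

37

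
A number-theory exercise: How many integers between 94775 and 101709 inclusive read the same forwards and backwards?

54

The integers in [94775, 101709] that read the same forwards and backwards: 94849, 94949, 95059, 95159, 95259, 95359, …, 100001, 101101.
54 qualify.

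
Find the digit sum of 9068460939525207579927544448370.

153

9+0+6+8+4+6+0+9+3+9+5+2+5+2+0+7+5+7+9+9+2+7+5+4+4+4+4+8+3+7+0 = 153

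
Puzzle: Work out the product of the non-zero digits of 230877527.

2×3×8×7×7×5×2×7 = 164640

164640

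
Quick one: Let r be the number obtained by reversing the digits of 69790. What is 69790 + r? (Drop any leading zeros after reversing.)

79586

Reverse of 69790 is 9796.
69790 + 9796 = 79586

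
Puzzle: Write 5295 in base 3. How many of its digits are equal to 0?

3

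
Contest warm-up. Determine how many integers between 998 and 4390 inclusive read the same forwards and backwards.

The integers in [998, 4390] that read the same forwards and backwards: 999, 1001, 1111, 1221, 1331, 1441, …, 4224, 4334.
35 qualify.

35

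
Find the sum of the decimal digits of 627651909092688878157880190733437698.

6+2+7+6+5+1+9+0+9+0+9+2+6+8+8+8+7+8+1+5+7+8+8+0+1+9+0+7+3+3+4+3+7+6+9+8 = 190

190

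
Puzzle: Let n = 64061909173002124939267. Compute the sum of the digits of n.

6+4+0+6+1+9+0+9+1+7+3+0+0+2+1+2+4+9+3+9+2+6+7 = 91

91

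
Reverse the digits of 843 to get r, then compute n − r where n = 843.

495

Reverse of 843 is 348.
843 − 348 = 495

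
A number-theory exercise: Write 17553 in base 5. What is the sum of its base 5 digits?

17553 in base 5 is 1030203.
Digit sum: 1+0+3+0+2+0+3 = 9.

9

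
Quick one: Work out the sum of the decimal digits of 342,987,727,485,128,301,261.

3+4+2+9+8+7+7+2+7+4+8+5+1+2+8+3+0+1+2+6+1 = 90

90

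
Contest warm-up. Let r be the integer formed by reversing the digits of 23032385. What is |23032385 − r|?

35290647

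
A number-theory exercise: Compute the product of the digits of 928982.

20736

9×2×8×9×8×2 = 20736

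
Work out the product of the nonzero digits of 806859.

17280

8×6×8×5×9 = 17280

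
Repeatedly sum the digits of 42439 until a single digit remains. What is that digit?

4

4+2+4+3+9 = 22
2+2 = 4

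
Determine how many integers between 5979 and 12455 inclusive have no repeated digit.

The integers in [5979, 12455] that have no repeated digit: 5980, 5981, 5982, 5983, 5984, 5986, …, 12450, 12453.
2457 qualify.

2457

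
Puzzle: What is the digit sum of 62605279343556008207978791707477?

153

6+2+6+0+5+2+7+9+3+4+3+5+5+6+0+0+8+2+0+7+9+7+8+7+9+1+7+0+7+4+7+7 = 153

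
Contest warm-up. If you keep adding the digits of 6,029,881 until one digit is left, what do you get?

6+0+2+9+8+8+1 = 34
3+4 = 7
(Equivalently, 6,029,881 mod 9 = 7.)

7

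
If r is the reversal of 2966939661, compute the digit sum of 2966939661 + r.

42

Reversal of 2966939661 is 1669396692; 2966939661 + 1669396692 = 4636336353.
Digit sum of 4636336353: 4+6+3+6+3+3+6+3+5+3 = 42.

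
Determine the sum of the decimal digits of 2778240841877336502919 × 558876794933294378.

2778240841877336502919 × 558876794933294378 = 1552694337261183324464647485474483289382
Sum of its 40 digits: 185.

185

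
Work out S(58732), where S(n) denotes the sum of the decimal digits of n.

5+8+7+3+2 = 25

25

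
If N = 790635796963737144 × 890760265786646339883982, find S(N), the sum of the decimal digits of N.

168

790635796963737144 × 890760265786646339883982 = 704266952643855449642562113157514104027408
Sum of its 42 digits: 168.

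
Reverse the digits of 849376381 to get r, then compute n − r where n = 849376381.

Reverse of 849376381 is 183673948.
849376381 − 183673948 = 665702433

665702433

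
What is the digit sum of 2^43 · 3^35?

117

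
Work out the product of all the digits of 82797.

7056

8×2×7×9×7 = 7056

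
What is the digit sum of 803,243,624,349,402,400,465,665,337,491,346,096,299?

165

8+0+3+2+4+3+6+2+4+3+4+9+4+0+2+4+0+0+4+6+5+6+6+5+3+3+7+4+9+1+3+4+6+0+9+6+2+9+9 = 165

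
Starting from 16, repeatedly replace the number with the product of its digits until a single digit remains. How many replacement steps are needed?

16 → 6 (1 step)

1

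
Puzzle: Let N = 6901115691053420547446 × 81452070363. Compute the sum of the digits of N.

132

6901115691053420547446 × 81452070363 = 562110160850886580022401571942898
Sum of its 33 digits: 132.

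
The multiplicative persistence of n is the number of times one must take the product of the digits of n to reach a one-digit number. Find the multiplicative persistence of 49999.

6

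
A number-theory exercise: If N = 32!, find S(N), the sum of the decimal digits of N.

32! = 263130836933693530167218012160000000
Sum of its 36 digits: 108.

108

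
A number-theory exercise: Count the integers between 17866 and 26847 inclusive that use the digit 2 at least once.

The integers in [17866, 26847] that use the digit 2 at least once: 17872, 17882, 17892, 17902, 17912, 17920, …, 26846, 26847.
7412 qualify.

7412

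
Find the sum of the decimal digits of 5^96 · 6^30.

279

5^96 · 6^30 = 2790345158906480161654928284775678548612631857395172119140625000000000000000000000000000000
Sum of its 91 digits: 279.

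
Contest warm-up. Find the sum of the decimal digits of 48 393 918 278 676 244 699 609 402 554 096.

165

4+8+3+9+3+9+1+8+2+7+8+6+7+6+2+4+4+6+9+9+6+0+9+4+0+2+5+5+4+0+9+6 = 165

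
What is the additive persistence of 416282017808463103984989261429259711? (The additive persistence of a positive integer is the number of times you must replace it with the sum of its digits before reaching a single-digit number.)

416282017808463103984989261429259711 → 160 → 7 (2 steps)

2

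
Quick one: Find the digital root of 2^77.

5

The digital root of n equals n mod 9 (or 9 when 9 | n), so we need 2^77 mod 9.
2^77 ≡ 5 (mod 9), so the digital root is 5.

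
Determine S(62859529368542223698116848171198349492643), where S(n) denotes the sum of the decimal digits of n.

203

6+2+8+5+9+5+2+9+3+6+8+5+4+2+2+2+3+6+9+8+1+1+6+8+4+8+1+7+1+1+9+8+3+4+9+4+9+2+6+4+3 = 203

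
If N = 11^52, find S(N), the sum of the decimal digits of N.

11^52 = 1420429319844313329730664601483335671261683881745483121
Sum of its 55 digits: 223.

223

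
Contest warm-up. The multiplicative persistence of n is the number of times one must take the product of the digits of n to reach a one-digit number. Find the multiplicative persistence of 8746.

8746 → 1344 → 48 → 32 → 6 (4 steps)

4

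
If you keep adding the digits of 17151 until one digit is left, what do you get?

1+7+1+5+1 = 15
1+5 = 6
(Equivalently, 17151 mod 9 = 6.)

6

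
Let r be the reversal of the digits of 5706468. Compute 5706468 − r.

-2939607

Reverse of 5706468 is 8646075.
5706468 − 8646075 = -2939607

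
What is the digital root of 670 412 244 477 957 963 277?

4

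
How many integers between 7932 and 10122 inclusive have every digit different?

The integers in [7932, 10122] that have every digit different: 7932, 7934, 7935, 7936, 7938, 7940, …, 9875, 9876.
1041 qualify.

1041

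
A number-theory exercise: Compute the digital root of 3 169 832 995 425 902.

3+1+6+9+8+3+2+9+9+5+4+2+5+9+0+2 = 77
7+7 = 14
1+4 = 5

5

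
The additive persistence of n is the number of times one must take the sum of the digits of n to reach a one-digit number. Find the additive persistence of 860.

2

860 → 14 → 5 (2 steps)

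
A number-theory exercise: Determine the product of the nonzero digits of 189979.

1×8×9×9×7×9 = 40824

40824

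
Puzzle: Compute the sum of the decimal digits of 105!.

105! = 1081396758240290900504101305800329649720646107774902579144176636573226531909905153326984536526808240339776398934872029657993872907813436816097280000000000000000000000000
Sum of its 169 digits: 648.

648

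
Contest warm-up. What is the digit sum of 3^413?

3^413 = 112480748897486957909873174851759092108291603750507911629008137200660356022856358333319976969363743272432078071315765913475419108479650558645509473482808014590588725978233513809915752815053184018323
Sum of its 198 digits: 891.

891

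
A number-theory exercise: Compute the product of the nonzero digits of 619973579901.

28934010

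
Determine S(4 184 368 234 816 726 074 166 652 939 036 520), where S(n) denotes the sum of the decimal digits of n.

4+1+8+4+3+6+8+2+3+4+8+1+6+7+2+6+0+7+4+1+6+6+6+5+2+9+3+9+0+3+6+5+2+0 = 147

147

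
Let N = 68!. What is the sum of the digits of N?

342

68! = 2480035542436830599600990418569171581047399201355367672371710738018221445712183296000000000000000
Sum of its 97 digits: 342.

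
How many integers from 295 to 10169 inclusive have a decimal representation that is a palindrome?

162

The integers in [295, 10169] that have a decimal representation that is a palindrome: 303, 313, 323, 333, 343, 353, …, 10001, 10101.
162 qualify.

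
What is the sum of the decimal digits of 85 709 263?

8+5+7+0+9+2+6+3 = 40

40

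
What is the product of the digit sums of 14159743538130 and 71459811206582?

S(14159743538130) = 1+4+1+5+9+7+4+3+5+3+8+1+3+0 = 54.
S(71459811206582) = 7+1+4+5+9+8+1+1+2+0+6+5+8+2 = 59.
54 · 59 = 3186.

3186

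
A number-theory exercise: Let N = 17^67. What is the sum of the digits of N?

314

17^67 = 27547217140113004110781593006840291996645123360044229169316532090500266429898209073
Sum of its 83 digits: 314.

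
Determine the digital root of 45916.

7

4+5+9+1+6 = 25
2+5 = 7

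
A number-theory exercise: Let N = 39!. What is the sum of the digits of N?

39! = 20397882081197443358640281739902897356800000000
Sum of its 47 digits: 189.

189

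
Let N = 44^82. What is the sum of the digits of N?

631

44^82 = 579588115792962218745394688966308577419324030256076878942465172557083869706333209944066930372322787535426609803207473038430028573966336
Sum of its 135 digits: 631.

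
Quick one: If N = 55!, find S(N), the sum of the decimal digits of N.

279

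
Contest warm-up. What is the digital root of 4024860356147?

5

4+0+2+4+8+6+0+3+5+6+1+4+7 = 50
5+0 = 5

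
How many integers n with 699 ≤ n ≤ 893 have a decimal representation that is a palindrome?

19

The integers in [699, 893] that have a decimal representation that is a palindrome: 707, 717, 727, 737, 747, 757, …, 878, 888.
19 qualify.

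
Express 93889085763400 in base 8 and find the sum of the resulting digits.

53

93889085763400 in base 8 is 2526210146567510.
Digit sum: 2+5+2+6+2+1+0+1+4+6+5+6+7+5+1+0 = 53.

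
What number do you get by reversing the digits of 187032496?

694230781

Reversing 187032496 gives 694230781.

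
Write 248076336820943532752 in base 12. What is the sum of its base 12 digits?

125

248076336820943532752 in base 12 is 939961809B3BB557468.
Digit sum: 9+3+9+9+6+1+8+0+9+11+3+11+11+5+5+7+4+6+8 = 125.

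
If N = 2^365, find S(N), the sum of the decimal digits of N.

2^365 = 75153362648762663292463379097258784876021841565066235862633311089030688803667470190838367948312598497021919232
Sum of its 110 digits: 509.

509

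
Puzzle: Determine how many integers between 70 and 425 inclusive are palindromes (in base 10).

36

The integers in [70, 425] that are palindromes (in base 10): 77, 88, 99, 101, 111, 121, …, 414, 424.
36 qualify.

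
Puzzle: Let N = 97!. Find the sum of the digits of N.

648

97! = 96192759682482119853328425949563698712343813919172976158104477319333745612481875498805879175589072651261284189679678167647067832320000000000000000000000
Sum of its 152 digits: 648.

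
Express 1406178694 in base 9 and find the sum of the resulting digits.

54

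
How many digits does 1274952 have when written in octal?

1274952 in base 8 is 4672110, which has 7 digits.

7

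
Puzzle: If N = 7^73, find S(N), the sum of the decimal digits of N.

277

7^73 = 49221735352184872959961855190338177606846542622561400857262407
Sum of its 62 digits: 277.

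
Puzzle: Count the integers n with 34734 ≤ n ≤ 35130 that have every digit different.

162

The integers in [34734, 35130] that have every digit different: 34750, 34751, 34752, 34756, 34758, 34759, …, 35128, 35129.
162 qualify.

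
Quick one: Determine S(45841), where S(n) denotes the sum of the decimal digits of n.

4+5+8+4+1 = 22

22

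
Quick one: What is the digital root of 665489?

6+6+5+4+8+9 = 38
3+8 = 11
1+1 = 2

2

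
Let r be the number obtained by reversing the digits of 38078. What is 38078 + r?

Reverse of 38078 is 87083.
38078 + 87083 = 125161

125161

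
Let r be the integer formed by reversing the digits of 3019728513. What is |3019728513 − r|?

Reverse of 3019728513 is 3158279103.
|3019728513 − 3158279103| = 138550590

138550590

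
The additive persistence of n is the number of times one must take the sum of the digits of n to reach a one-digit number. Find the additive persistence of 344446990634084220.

2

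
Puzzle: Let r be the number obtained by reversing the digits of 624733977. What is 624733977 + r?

Reverse of 624733977 is 779337426.
624733977 + 779337426 = 1404071403

1404071403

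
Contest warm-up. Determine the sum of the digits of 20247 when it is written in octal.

20247 in base 8 is 47427.
Digit sum: 4+7+4+2+7 = 24.

24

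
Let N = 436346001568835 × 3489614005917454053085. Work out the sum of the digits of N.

436346001568835 × 3489614005917454053085 = 1522679118500685995220936439371605975
Sum of its 37 digits: 170.

170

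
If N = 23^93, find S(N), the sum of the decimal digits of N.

23^93 = 4372086539555000980287127355506913371582046817861840506438445979231555384501134266855234221725830165364561372235140990139433783
Sum of its 127 digits: 530.

530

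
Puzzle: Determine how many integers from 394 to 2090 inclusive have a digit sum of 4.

14

The integers in [394, 2090] that have a digit sum of 4: 400, 1003, 1012, 1021, 1030, 1102, …, 2011, 2020.
14 qualify.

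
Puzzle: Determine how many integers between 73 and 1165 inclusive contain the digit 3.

290

The integers in [73, 1165] that contain the digit 3: 73, 83, 93, 103, 113, 123, …, 1153, 1163.
290 qualify.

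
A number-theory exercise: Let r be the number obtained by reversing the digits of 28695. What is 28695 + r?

Reverse of 28695 is 59682.
28695 + 59682 = 88377

88377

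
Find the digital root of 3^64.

The digital root of n equals n mod 9 (or 9 when 9 | n), so we need 3^64 mod 9.
3^64 ≡ 0 (mod 9), so the digital root is 9.

9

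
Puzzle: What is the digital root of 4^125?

The digital root of n equals n mod 9 (or 9 when 9 | n), so we need 4^125 mod 9.
4^125 ≡ 7 (mod 9), so the digital root is 7.

7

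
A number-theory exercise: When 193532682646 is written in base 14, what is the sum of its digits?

56

193532682646 in base 14 is 951D1C7422.
Digit sum: 9+5+1+13+1+12+7+4+2+2 = 56.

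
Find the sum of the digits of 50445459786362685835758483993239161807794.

216

5+0+4+4+5+4+5+9+7+8+6+3+6+2+6+8+5+8+3+5+7+5+8+4+8+3+9+9+3+2+3+9+1+6+1+8+0+7+7+9+4 = 216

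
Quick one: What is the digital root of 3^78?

The digital root of n equals n mod 9 (or 9 when 9 | n), so we need 3^78 mod 9.
3^78 ≡ 0 (mod 9), so the digital root is 9.

9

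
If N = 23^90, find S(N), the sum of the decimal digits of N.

23^90 = 359339733669351605185101286718740311628342797555834676291480724848488155215018843334859391939330168929445333462245499312849
Sum of its 123 digits: 568.

568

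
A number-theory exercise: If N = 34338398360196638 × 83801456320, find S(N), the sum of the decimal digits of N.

34338398360196638 × 83801456320 = 2877607790280778185967852160
Sum of its 28 digits: 143.

143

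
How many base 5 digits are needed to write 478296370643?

17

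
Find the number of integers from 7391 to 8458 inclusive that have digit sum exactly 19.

81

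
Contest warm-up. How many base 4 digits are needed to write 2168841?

11

2168841 in base 4 is 20101200021, which has 11 digits.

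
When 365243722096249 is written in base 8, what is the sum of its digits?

66

365243722096249 in base 8 is 12302775623757171.
Digit sum: 1+2+3+0+2+7+7+5+6+2+3+7+5+7+1+7+1 = 66.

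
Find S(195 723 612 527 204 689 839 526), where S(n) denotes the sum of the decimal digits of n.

112

1+9+5+7+2+3+6+1+2+5+2+7+2+0+4+6+8+9+8+3+9+5+2+6 = 112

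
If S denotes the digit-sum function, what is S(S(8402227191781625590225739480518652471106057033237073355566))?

10

First digit sum: 235.
2+3+5 = 10.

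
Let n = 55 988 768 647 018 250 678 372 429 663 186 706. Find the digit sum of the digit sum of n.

9

First digit sum: 180.
1+8+0 = 9.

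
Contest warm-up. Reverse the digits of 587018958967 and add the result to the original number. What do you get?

1356878769752

Reverse of 587018958967 is 769859810785.
587018958967 + 769859810785 = 1356878769752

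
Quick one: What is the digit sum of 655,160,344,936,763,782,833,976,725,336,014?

6+5+5+1+6+0+3+4+4+9+3+6+7+6+3+7+8+2+8+3+3+9+7+6+7+2+5+3+3+6+0+1+4 = 152

152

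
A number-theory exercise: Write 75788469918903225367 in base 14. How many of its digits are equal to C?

75788469918903225367 in base 14 is 26B25ABB631C012939.
The digit C appears 1 time.

1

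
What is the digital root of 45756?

4+5+7+5+6 = 27
2+7 = 9

9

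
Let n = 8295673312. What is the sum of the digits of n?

46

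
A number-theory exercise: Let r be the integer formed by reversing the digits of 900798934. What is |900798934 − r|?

Reverse of 900798934 is 439897009.
|900798934 − 439897009| = 460901925

460901925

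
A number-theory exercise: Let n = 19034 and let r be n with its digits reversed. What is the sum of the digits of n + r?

16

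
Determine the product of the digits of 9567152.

18900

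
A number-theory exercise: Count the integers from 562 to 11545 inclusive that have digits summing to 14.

622

The integers in [562, 11545] that have digits summing to 14: 563, 572, 581, 590, 608, 617, …, 11534, 11543.
622 qualify.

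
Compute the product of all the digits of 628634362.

6×2×8×6×3×4×3×6×2 = 248832

248832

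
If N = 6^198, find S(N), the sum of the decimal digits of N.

630

6^198 = 11856256217000761133249302542188159231749687370958039708207752192642025820822770528307559426132141591578133762963225828637624034458822090066222655331106816
Sum of its 155 digits: 630.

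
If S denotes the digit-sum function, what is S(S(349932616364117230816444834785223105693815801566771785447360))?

10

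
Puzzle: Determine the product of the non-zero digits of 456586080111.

230400

4×5×6×5×8×6×8×1×1×1 = 230400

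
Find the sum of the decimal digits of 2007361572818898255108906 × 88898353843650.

2007361572818898255108906 × 88898353843650 = 178451139392600213062419091954446546900
Sum of its 39 digits: 153.

153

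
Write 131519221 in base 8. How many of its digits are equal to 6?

2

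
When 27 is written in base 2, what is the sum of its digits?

4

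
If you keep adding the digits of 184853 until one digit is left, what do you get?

1+8+4+8+5+3 = 29
2+9 = 11
1+1 = 2

2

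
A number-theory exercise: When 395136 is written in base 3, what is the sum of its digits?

8

395136 in base 3 is 202002000200.
Digit sum: 2+0+2+0+0+2+0+0+0+2+0+0 = 8.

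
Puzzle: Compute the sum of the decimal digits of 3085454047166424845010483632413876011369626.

3+0+8+5+4+5+4+0+4+7+1+6+6+4+2+4+8+4+5+0+1+0+4+8+3+6+3+2+4+1+3+8+7+6+0+1+1+3+6+9+6+2+6 = 170

170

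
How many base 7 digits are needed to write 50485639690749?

17

50485639690749 in base 7 is 13430316133606614, which has 17 digits.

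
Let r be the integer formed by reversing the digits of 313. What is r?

313

Reversing 313 gives 313.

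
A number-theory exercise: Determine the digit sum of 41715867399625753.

4+1+7+1+5+8+6+7+3+9+9+6+2+5+7+5+3 = 88

88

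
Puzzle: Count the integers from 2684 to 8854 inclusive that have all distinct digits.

3147

The integers in [2684, 8854] that have all distinct digits: 2684, 2685, 2687, 2689, 2690, 2691, …, 8795, 8796.
3147 qualify.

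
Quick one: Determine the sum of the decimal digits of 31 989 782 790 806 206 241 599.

115

3+1+9+8+9+7+8+2+7+9+0+8+0+6+2+0+6+2+4+1+5+9+9 = 115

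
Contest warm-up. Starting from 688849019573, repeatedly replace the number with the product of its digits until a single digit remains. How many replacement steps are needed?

688849019573 → 0 (1 step)

1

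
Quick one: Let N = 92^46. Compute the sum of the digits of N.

421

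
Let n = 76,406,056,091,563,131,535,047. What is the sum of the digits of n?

87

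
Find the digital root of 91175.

9+1+1+7+5 = 23
2+3 = 5

5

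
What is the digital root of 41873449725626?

5

4+1+8+7+3+4+4+9+7+2+5+6+2+6 = 68
6+8 = 14
1+4 = 5
(Equivalently, 41873449725626 mod 9 = 5.)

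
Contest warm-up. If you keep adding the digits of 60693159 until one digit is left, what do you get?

3

6+0+6+9+3+1+5+9 = 39
3+9 = 12
1+2 = 3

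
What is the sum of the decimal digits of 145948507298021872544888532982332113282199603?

1+4+5+9+4+8+5+0+7+2+9+8+0+2+1+8+7+2+5+4+4+8+8+8+5+3+2+9+8+2+3+3+2+1+1+3+2+8+2+1+9+9+6+0+3 = 201

201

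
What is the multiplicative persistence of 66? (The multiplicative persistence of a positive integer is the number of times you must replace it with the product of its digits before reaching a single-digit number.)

3

66 → 36 → 18 → 8 (3 steps)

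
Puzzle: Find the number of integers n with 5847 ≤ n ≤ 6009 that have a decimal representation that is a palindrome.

3

The integers in [5847, 6009] that have a decimal representation that is a palindrome: 5885, 5995, 6006.
3 qualify.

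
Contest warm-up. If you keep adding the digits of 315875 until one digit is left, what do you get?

2

3+1+5+8+7+5 = 29
2+9 = 11
1+1 = 2
(Equivalently, 315875 mod 9 = 2.)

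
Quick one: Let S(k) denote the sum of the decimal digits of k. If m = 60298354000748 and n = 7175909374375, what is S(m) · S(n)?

S(60298354000748) = 6+0+2+9+8+3+5+4+0+0+0+7+4+8 = 56.
S(7175909374375) = 7+1+7+5+9+0+9+3+7+4+3+7+5 = 67.
56 · 67 = 3752.

3752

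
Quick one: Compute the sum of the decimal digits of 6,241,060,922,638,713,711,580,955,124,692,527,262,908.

6+2+4+1+0+6+0+9+2+2+6+3+8+7+1+3+7+1+1+5+8+0+9+5+5+1+2+4+6+9+2+5+2+7+2+6+2+9+0+8 = 166

166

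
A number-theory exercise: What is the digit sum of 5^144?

460

5^144 = 44841550858394146269559346665277316200968382140048504696226185084473314645947539247572422027587890625
Sum of its 101 digits: 460.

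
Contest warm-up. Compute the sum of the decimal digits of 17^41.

206

17^41 = 280805607755268602048174614102036928492604365174417
Sum of its 51 digits: 206.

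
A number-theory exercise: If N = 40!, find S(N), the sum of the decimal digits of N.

189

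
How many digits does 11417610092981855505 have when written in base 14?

17

11417610092981855505 in base 14 is 5357059B0C8C22921, which has 17 digits.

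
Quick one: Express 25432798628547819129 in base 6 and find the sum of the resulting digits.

59

25432798628547819129 in base 6 is 5211205304043031203544133.
Digit sum: 5+2+1+1+2+0+5+3+0+4+0+4+3+0+3+1+2+0+3+5+4+4+1+3+3 = 59.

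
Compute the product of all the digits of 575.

175

5×7×5 = 175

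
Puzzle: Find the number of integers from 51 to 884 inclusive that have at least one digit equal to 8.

232

The integers in [51, 884] that have at least one digit equal to 8: 58, 68, 78, 80, 81, 82, …, 883, 884.
232 qualify.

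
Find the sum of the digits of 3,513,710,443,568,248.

64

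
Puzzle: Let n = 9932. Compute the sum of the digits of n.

23

9+9+3+2 = 23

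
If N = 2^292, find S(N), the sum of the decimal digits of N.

394

2^292 = 7957171782556586274486115970349133441607298412757563479047423630290551952200534008528896
Sum of its 88 digits: 394.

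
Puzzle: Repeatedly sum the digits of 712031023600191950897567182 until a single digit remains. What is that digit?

4

7+1+2+0+3+1+0+2+3+6+0+0+1+9+1+9+5+0+8+9+7+5+6+7+1+8+2 = 103
1+0+3 = 4
(Equivalently, 712031023600191950897567182 mod 9 = 4.)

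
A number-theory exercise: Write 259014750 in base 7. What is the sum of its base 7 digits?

30

259014750 in base 7 is 6263406021.
Digit sum: 6+2+6+3+4+0+6+0+2+1 = 30.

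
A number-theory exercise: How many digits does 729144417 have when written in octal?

10

729144417 in base 8 is 5335356141, which has 10 digits.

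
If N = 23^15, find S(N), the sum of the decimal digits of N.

89

23^15 = 266635235464391245607
Sum of its 21 digits: 89.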